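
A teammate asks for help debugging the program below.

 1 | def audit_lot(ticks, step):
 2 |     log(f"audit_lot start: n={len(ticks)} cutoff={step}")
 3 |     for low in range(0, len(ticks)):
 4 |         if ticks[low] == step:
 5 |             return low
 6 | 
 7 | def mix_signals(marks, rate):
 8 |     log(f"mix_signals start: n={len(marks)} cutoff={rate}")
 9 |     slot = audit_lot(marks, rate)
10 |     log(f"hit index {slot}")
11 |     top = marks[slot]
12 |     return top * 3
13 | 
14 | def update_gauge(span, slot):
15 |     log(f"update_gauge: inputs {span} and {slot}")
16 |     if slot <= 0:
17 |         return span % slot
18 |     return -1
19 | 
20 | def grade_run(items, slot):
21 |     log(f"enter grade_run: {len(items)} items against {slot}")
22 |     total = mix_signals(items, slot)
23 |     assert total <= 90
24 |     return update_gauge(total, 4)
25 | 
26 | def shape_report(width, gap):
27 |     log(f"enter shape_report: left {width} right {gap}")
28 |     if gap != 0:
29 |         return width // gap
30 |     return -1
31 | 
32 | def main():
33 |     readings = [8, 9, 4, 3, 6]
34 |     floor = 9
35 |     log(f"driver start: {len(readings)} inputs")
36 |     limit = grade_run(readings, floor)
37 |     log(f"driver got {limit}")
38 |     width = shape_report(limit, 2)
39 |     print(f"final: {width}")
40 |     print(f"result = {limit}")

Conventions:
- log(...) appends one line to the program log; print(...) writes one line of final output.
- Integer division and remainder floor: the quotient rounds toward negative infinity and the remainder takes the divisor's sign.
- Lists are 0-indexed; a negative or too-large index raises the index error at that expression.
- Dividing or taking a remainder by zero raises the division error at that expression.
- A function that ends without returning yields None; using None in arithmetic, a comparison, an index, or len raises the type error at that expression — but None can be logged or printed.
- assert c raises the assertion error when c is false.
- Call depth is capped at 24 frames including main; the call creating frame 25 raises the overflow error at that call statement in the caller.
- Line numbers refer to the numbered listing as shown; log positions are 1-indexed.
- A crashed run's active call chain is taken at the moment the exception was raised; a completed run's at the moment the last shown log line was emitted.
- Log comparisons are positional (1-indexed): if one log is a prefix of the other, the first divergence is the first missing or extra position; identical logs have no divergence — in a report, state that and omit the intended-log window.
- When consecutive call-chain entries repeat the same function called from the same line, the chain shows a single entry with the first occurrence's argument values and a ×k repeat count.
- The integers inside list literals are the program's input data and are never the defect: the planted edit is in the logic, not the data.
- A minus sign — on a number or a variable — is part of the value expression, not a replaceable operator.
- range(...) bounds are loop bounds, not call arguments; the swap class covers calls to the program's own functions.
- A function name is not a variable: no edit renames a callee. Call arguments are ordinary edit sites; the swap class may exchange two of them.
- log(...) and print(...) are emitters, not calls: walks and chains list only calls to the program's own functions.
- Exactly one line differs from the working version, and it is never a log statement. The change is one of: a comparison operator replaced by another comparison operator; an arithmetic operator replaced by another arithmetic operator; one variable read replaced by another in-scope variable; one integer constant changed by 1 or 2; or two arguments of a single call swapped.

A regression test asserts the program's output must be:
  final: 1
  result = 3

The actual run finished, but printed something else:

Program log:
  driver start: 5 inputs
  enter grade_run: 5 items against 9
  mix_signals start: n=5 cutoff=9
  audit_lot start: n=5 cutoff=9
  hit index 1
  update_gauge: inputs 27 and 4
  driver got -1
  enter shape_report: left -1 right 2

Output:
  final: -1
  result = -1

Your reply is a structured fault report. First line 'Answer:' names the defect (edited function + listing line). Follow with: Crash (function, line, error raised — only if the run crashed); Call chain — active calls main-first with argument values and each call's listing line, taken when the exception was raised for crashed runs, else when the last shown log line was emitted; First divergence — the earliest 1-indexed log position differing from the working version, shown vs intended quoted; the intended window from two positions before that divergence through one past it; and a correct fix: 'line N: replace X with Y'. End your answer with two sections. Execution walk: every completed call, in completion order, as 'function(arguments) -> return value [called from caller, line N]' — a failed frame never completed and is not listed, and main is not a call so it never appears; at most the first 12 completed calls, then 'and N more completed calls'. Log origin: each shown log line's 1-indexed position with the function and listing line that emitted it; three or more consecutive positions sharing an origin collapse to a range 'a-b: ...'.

Answer: the defect is in update_gauge at line 16.
Core observation: Everything matches until log position 7, which reads 'driver got -1' in place of 'driver got 3'.
Call chain: main -> shape_report(-1, 2) (called at line 38).
First divergence: position 7 — the shown line 'driver got -1' should read 'driver got 3'.
Intended log window:
  5: hit index 1
  6: update_gauge: inputs 27 and 4
  7: driver got 3
  8: enter shape_report: left 3 right 2
Execution walk:
  audit_lot([8, 9, 4, 3, 6], 9) -> 1  [called from mix_signals, line 9]
  mix_signals([8, 9, 4, 3, 6], 9) -> 27  [called from grade_run, line 22]
  update_gauge(27, 4) -> -1  [called from grade_run, line 24]
  grade_run([8, 9, 4, 3, 6], 9) -> -1  [called from main, line 36]
  shape_report(-1, 2) -> -1  [called from main, line 38]
Log origins:
  1: from main, line 35
  2: from grade_run, line 21
  3: from mix_signals, line 8
  4: from audit_lot, line 2
  5: from mix_signals, line 10
  6: from update_gauge, line 15
  7: from main, line 37
  8: from shape_report, line 27
A correct fix: line 16: replace `<=` with `!=`.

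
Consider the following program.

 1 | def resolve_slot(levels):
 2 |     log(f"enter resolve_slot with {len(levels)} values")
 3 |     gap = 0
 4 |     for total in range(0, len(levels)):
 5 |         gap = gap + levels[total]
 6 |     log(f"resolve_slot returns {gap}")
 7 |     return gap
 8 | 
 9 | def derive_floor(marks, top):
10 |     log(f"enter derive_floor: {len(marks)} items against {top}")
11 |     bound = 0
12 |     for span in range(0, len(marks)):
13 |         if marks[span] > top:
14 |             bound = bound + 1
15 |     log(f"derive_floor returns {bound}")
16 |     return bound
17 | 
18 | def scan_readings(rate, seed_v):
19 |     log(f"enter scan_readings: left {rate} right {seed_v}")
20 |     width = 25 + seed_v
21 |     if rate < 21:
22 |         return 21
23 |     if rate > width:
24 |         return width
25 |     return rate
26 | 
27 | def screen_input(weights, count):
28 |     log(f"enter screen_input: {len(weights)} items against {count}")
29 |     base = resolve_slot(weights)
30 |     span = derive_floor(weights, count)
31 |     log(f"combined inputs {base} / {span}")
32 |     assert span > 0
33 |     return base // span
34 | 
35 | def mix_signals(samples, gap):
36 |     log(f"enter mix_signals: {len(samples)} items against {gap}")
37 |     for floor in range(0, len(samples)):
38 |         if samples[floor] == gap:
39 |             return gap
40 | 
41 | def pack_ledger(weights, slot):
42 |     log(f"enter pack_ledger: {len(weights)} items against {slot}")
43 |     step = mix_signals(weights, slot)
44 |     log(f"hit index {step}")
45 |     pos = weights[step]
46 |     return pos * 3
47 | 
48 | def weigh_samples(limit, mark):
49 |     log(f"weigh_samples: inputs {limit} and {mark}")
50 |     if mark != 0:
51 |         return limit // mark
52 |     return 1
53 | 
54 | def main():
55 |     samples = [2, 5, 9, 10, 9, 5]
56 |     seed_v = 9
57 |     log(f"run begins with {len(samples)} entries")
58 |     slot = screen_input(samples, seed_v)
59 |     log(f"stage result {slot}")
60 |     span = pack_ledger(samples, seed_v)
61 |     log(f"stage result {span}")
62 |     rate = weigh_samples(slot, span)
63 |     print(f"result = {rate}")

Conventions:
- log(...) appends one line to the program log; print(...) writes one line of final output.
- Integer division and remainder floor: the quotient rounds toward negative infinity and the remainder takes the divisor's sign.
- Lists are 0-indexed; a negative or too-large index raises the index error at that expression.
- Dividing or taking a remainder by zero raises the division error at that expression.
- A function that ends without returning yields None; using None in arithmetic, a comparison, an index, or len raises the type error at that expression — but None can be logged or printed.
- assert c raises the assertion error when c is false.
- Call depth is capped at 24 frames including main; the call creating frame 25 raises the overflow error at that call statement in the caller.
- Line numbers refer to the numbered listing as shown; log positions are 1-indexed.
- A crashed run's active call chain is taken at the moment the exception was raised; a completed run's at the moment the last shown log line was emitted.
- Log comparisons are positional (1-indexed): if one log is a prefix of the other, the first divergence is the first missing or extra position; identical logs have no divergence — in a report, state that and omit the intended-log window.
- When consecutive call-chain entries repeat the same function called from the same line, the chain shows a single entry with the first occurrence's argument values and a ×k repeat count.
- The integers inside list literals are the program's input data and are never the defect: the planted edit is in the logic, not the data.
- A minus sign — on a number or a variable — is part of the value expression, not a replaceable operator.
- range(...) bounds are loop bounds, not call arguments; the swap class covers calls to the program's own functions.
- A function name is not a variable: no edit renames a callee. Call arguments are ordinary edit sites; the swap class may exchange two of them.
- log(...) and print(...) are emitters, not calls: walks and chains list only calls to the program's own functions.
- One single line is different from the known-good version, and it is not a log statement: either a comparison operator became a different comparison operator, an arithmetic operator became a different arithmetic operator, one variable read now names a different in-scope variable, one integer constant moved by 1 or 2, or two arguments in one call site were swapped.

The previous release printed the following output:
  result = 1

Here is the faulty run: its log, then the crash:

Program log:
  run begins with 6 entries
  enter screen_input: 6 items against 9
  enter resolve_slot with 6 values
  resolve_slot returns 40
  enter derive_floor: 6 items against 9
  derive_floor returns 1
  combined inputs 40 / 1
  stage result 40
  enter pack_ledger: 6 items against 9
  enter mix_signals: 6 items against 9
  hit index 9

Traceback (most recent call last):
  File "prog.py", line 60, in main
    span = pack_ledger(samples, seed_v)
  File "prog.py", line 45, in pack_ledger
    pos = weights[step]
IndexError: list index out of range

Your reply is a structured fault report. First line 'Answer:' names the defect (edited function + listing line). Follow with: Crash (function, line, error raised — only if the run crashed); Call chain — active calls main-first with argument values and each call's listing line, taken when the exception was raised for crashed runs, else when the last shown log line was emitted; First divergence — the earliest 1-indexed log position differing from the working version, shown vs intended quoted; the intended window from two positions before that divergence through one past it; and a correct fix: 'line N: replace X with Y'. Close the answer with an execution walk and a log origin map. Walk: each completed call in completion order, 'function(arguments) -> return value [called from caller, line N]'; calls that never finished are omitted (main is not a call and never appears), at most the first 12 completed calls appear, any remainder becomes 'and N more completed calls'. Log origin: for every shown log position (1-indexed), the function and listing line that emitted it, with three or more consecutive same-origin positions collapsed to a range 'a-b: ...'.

Answer: the defect is in mix_signals at line 39.
The tell: At log position 11 the runs split — shown 'hit index 9', but the working version logs 'hit index 2'.
Crash: pack_ledger, line 45, IndexError.
Call chain: main -> pack_ledger([2, 5, 9, 10, 9, 5], 9) (called at line 60).
First divergence: position 11 — the shown line 'hit index 9' should read 'hit index 2'.
Intended log window:
  9: enter pack_ledger: 6 items against 9
  10: enter mix_signals: 6 items against 9
  11: hit index 2
  12: stage result 27
Execution walk:
  resolve_slot([2, 5, 9, 10, 9, 5]) -> 40  [called from screen_input, line 29]
  derive_floor([2, 5, 9, 10, 9, 5], 9) -> 1  [called from screen_input, line 30]
  screen_input([2, 5, 9, 10, 9, 5], 9) -> 40  [called from main, line 58]
  mix_signals([2, 5, 9, 10, 9, 5], 9) -> 9  [called from pack_ledger, line 43]
Log origins:
  1 — main, line 57
  2 — screen_input, line 28
  3 — resolve_slot, line 2
  4 — resolve_slot, line 6
  5 — derive_floor, line 10
  6 — derive_floor, line 15
  7 — screen_input, line 31
  8 — main, line 59
  9 — pack_ledger, line 42
  10 — mix_signals, line 36
  11 — pack_ledger, line 44
A correct fix: line 39: replace `gap` with `floor`.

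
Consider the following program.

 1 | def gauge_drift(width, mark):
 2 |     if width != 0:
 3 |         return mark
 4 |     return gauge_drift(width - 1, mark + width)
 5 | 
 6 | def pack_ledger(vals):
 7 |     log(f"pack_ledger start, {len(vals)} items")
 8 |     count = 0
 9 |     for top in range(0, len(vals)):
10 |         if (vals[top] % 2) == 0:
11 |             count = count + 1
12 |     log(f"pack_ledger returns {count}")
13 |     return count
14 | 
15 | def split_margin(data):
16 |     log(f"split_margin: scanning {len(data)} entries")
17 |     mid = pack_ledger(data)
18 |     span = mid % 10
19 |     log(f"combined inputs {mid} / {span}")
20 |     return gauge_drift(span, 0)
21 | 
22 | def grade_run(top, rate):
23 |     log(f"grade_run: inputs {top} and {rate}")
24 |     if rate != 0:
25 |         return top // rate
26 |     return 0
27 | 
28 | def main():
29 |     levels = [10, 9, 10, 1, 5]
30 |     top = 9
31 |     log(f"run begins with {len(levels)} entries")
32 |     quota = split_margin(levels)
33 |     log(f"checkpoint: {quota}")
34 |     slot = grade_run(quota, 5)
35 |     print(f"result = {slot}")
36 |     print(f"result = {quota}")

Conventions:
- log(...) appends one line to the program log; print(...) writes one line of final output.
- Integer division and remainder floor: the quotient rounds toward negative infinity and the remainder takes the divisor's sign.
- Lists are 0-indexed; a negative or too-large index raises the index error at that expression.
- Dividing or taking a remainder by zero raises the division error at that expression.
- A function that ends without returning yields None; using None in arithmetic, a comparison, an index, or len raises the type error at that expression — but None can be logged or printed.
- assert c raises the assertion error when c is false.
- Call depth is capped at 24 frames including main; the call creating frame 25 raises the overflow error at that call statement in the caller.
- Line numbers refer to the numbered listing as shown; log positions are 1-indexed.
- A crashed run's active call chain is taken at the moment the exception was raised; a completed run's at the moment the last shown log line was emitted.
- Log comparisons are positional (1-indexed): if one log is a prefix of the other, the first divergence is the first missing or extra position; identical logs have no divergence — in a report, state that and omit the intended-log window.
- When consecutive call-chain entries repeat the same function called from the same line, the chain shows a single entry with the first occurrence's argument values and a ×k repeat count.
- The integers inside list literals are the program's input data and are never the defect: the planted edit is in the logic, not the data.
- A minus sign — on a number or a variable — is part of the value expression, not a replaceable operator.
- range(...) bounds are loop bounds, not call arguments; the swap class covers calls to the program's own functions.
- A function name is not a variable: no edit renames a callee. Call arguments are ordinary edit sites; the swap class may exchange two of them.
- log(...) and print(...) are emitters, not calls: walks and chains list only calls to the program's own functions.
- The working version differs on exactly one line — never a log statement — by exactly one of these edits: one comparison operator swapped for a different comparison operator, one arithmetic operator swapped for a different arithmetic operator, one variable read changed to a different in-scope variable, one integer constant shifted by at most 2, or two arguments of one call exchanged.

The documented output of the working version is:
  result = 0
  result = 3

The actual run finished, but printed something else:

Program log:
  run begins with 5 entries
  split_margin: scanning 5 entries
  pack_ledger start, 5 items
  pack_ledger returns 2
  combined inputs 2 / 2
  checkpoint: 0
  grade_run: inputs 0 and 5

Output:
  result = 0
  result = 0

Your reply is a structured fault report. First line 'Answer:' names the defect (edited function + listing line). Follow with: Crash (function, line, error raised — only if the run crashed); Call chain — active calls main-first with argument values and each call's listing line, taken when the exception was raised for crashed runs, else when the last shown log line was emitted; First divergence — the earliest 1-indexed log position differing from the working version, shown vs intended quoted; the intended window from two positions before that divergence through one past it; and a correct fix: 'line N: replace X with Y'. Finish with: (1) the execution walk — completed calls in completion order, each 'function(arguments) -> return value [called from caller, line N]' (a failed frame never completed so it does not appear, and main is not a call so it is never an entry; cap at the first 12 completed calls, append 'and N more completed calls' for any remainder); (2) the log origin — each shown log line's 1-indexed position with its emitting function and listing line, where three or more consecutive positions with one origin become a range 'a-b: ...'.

Answer: the defect is in gauge_drift at line 2.
The tell: The log first diverges at position 6: the faulty run prints 'checkpoint: 0' where the working version prints 'checkpoint: 3'.
Call chain: main -> grade_run(0, 5) (called at line 34).
First divergence: position 6 — the shown line 'checkpoint: 0' should read 'checkpoint: 3'.
Intended log window:
  4: pack_ledger returns 2
  5: combined inputs 2 / 2
  6: checkpoint: 3
  7: grade_run: inputs 3 and 5
Execution walk:
  pack_ledger([10, 9, 10, 1, 5]) -> 2  [called from split_margin, line 17]
  gauge_drift(2, 0) -> 0  [called from split_margin, line 20]
  split_margin([10, 9, 10, 1, 5]) -> 0  [called from main, line 32]
  grade_run(0, 5) -> 0  [called from main, line 34]
Log origin:
  1: from main, line 31
  2: from split_margin, line 16
  3: from pack_ledger, line 7
  4: from pack_ledger, line 12
  5: from split_margin, line 19
  6: from main, line 33
  7: from grade_run, line 23
A correct fix: line 2: replace `!=` with `<=`.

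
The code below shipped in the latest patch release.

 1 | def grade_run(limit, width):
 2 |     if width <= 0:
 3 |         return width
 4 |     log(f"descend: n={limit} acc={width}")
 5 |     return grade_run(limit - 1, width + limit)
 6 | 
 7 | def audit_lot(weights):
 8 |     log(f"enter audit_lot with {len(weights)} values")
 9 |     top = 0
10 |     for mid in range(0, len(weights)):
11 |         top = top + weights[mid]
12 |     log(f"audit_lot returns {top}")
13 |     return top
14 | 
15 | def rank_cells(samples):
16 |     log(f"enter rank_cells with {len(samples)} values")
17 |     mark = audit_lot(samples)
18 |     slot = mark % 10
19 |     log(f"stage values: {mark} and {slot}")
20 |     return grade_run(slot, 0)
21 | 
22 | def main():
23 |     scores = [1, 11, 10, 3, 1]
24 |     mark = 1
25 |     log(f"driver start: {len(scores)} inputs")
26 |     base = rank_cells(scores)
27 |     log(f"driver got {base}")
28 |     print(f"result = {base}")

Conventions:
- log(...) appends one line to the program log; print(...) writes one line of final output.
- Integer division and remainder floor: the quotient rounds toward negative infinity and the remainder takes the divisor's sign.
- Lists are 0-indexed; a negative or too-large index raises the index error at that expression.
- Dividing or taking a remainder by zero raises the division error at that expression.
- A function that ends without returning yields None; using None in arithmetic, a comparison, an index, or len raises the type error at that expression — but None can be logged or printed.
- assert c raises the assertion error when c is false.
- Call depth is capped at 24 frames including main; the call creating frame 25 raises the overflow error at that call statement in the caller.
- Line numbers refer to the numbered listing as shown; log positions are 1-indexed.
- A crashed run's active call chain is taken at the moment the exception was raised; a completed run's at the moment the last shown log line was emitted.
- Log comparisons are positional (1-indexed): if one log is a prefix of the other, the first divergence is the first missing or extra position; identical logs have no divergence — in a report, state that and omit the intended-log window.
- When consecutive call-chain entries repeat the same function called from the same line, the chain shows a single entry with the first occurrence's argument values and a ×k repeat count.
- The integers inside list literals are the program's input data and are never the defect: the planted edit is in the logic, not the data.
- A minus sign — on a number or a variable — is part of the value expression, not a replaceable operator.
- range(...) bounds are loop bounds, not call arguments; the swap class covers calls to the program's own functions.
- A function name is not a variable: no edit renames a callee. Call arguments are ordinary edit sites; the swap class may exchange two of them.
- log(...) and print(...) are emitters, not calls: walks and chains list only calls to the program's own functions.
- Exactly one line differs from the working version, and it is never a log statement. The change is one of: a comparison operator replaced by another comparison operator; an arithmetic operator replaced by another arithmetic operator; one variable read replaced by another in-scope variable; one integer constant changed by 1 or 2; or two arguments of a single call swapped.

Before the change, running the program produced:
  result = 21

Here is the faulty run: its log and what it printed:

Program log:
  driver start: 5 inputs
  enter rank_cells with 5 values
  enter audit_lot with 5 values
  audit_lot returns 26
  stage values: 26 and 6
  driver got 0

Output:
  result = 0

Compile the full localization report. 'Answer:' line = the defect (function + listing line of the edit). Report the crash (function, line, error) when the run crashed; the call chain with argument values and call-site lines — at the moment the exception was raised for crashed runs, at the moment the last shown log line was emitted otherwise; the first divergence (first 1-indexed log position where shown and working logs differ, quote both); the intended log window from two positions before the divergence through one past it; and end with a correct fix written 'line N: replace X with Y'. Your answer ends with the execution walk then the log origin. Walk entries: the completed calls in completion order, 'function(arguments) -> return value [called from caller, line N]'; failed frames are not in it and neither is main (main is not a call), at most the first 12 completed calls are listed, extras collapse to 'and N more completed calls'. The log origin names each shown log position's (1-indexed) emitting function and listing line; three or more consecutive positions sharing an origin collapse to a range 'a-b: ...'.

Answer: the defect is in grade_run at line 2.
Core observation: Log line 6 is where behavior first shows: 'driver got 0' appears instead of 'descend: n=6 acc=0'.
Call chain: main.
First divergence: position 6 — the shown line 'driver got 0' should read 'descend: n=6 acc=0'.
Intended log window:
  4: audit_lot returns 26
  5: stage values: 26 and 6
  6: descend: n=6 acc=0
  7: descend: n=5 acc=6
Execution walk:
  audit_lot([1, 11, 10, 3, 1]) -> 26  [called from rank_cells, line 17]
  grade_run(6, 0) -> 0  [called from rank_cells, line 20]
  rank_cells([1, 11, 10, 3, 1]) -> 0  [called from main, line 26]
Origin of each log line:
  1: emitted by main (line 25)
  2: emitted by rank_cells (line 16)
  3: emitted by audit_lot (line 8)
  4: emitted by audit_lot (line 12)
  5: emitted by rank_cells (line 19)
  6: emitted by main (line 27)
A correct fix: line 2: replace `width` with `limit`.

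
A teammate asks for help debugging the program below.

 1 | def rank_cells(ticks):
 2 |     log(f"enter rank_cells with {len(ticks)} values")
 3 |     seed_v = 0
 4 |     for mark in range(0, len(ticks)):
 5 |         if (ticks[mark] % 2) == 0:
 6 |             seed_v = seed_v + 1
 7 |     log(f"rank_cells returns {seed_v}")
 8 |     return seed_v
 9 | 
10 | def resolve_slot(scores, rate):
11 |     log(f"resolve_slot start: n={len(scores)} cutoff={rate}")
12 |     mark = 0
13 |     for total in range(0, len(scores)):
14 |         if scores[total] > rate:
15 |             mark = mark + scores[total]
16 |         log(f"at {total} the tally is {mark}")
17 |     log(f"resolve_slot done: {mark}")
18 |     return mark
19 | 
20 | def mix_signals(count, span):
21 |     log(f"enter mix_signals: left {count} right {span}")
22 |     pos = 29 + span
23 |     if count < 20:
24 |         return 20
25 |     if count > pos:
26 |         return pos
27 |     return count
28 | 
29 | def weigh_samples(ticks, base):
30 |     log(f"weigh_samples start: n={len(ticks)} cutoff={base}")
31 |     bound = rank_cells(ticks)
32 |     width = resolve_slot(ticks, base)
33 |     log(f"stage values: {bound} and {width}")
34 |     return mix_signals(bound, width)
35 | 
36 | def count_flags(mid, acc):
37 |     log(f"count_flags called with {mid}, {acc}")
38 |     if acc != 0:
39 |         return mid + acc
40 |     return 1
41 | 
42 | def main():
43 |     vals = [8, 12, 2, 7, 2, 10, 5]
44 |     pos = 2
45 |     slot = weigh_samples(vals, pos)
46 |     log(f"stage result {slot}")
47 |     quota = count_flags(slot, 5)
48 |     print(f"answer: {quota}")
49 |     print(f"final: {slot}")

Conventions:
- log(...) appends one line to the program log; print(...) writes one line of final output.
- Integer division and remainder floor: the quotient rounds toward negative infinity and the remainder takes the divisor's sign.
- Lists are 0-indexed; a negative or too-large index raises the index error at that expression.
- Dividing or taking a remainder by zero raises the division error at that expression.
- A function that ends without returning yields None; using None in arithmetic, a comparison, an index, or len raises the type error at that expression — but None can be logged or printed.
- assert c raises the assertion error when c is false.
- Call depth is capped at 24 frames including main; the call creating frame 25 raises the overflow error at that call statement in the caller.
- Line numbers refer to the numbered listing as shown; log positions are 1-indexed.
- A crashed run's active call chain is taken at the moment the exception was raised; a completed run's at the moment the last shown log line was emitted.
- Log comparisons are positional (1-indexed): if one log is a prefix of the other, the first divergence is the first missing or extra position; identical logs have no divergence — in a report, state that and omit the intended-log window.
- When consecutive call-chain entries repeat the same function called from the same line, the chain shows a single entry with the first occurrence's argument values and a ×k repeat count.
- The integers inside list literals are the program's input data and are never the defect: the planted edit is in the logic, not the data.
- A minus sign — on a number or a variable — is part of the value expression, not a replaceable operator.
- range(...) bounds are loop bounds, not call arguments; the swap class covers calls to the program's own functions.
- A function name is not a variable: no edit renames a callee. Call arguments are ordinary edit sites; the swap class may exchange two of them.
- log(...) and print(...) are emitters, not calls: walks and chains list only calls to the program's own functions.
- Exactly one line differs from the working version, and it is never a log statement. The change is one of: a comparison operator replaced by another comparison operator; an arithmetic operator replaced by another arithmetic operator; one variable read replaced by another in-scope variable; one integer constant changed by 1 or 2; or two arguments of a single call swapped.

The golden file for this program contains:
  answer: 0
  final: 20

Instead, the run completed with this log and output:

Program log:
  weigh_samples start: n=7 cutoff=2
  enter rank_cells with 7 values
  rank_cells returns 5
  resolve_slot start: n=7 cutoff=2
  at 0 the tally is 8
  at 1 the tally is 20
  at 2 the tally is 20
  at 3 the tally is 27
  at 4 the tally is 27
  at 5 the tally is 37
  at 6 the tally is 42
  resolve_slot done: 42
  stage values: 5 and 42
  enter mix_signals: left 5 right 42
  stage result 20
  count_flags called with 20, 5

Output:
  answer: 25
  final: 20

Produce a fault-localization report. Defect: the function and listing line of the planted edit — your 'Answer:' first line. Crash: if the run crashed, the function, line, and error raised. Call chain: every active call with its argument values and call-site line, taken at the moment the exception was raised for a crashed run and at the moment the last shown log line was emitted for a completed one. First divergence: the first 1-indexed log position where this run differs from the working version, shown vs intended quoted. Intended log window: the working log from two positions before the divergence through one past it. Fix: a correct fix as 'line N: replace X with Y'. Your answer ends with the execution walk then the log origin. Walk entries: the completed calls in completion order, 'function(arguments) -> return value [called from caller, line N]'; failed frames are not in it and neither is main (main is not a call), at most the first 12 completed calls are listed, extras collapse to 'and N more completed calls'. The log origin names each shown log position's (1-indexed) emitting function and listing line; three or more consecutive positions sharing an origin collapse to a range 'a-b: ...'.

Answer: the defect is in count_flags at line 39.
The tell: Log streams are identical — the defect surfaces only in the printed output.
Call chain: main -> count_flags(20, 5) (called at line 47).
First divergence: none (the log streams are identical).
Execution walk:
  rank_cells([8, 12, 2, 7, 2, 10, 5]) -> 5  [called from weigh_samples, line 31]
  resolve_slot([8, 12, 2, 7, 2, 10, 5], 2) -> 42  [called from weigh_samples, line 32]
  mix_signals(5, 42) -> 20  [called from weigh_samples, line 34]
  weigh_samples([8, 12, 2, 7, 2, 10, 5], 2) -> 20  [called from main, line 45]
  count_flags(20, 5) -> 25  [called from main, line 47]
Origin of each log line:
  1 — weigh_samples, line 30
  2 — rank_cells, line 2
  3 — rank_cells, line 7
  4 — resolve_slot, line 11
  5-11 — resolve_slot, line 16
  12 — resolve_slot, line 17
  13 — weigh_samples, line 33
  14 — mix_signals, line 21
  15 — main, line 46
  16 — count_flags, line 37
A correct fix: line 39: replace `+` with `%`.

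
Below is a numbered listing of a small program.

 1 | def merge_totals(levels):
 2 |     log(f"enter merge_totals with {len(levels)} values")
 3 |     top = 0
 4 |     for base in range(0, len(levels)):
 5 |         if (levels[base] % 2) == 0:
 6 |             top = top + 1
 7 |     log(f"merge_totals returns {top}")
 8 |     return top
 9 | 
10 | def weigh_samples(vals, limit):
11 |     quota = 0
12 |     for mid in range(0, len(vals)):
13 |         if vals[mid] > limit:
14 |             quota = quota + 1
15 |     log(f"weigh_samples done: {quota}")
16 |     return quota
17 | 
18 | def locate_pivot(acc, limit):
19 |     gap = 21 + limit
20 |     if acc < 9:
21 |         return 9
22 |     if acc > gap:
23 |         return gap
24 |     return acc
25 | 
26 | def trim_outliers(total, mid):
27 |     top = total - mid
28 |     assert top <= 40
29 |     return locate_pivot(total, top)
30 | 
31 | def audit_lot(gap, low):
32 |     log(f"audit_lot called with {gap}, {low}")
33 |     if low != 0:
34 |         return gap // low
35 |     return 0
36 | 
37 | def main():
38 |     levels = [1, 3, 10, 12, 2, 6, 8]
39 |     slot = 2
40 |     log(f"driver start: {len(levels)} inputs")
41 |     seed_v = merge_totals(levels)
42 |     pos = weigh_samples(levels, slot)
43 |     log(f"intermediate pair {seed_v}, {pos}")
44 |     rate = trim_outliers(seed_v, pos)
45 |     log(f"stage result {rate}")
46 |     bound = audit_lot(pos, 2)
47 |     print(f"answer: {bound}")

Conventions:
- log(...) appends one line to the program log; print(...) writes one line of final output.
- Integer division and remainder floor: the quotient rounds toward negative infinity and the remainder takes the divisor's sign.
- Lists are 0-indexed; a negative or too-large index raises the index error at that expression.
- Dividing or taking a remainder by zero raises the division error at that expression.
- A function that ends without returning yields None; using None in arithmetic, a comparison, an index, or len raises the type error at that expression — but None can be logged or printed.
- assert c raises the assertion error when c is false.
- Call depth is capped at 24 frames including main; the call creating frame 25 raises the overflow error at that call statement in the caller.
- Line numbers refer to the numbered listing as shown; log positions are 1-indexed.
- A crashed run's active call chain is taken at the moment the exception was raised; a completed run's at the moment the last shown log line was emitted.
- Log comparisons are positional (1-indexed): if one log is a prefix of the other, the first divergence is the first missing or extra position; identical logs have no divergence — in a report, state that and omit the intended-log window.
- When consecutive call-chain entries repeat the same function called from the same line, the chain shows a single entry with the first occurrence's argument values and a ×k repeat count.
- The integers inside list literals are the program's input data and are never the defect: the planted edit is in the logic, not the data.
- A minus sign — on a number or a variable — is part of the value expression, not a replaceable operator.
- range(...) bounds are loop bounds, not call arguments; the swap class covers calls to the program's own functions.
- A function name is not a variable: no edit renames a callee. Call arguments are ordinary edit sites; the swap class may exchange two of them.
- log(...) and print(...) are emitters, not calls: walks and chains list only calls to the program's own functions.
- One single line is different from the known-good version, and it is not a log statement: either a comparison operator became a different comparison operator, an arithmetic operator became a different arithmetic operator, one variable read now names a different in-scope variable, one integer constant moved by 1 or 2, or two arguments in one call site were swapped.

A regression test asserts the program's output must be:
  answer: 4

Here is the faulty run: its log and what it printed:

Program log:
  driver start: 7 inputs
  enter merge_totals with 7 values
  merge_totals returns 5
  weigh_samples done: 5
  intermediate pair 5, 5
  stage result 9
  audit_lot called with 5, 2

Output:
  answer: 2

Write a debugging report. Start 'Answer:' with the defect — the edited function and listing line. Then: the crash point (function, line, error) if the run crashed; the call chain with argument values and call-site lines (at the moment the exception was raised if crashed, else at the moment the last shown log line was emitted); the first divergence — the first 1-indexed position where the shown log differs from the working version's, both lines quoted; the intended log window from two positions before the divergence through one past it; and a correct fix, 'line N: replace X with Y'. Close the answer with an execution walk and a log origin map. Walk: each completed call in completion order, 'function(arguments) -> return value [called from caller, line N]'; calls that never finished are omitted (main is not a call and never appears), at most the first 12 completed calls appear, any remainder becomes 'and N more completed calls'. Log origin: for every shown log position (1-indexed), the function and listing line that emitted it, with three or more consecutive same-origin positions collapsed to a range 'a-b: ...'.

Answer: the defect is in main at line 46.
Key fact: The log first diverges at position 7: the faulty run prints 'audit_lot called with 5, 2' where the working version prints 'audit_lot called with 9, 2'.
Call chain: main -> audit_lot(5, 2) (called at line 46).
First divergence: position 7 — shown 'audit_lot called with 5, 2', intended 'audit_lot called with 9, 2'.
Intended log window:
  5: intermediate pair 5, 5
  6: stage result 9
  7: audit_lot called with 9, 2
Execution walk:
  merge_totals([1, 3, 10, 12, 2, 6, 8]) -> 5  [called from main, line 41]
  weigh_samples([1, 3, 10, 12, 2, 6, 8], 2) -> 5  [called from main, line 42]
  locate_pivot(5, 0) -> 9  [called from trim_outliers, line 29]
  trim_outliers(5, 5) -> 9  [called from main, line 44]
  audit_lot(5, 2) -> 2  [called from main, line 46]
Origin of each log line:
  1: emitted by main (line 40)
  2: emitted by merge_totals (line 2)
  3: emitted by merge_totals (line 7)
  4: emitted by weigh_samples (line 15)
  5: emitted by main (line 43)
  6: emitted by main (line 45)
  7: emitted by audit_lot (line 32)
A correct fix: line 46: replace `pos` with `rate`.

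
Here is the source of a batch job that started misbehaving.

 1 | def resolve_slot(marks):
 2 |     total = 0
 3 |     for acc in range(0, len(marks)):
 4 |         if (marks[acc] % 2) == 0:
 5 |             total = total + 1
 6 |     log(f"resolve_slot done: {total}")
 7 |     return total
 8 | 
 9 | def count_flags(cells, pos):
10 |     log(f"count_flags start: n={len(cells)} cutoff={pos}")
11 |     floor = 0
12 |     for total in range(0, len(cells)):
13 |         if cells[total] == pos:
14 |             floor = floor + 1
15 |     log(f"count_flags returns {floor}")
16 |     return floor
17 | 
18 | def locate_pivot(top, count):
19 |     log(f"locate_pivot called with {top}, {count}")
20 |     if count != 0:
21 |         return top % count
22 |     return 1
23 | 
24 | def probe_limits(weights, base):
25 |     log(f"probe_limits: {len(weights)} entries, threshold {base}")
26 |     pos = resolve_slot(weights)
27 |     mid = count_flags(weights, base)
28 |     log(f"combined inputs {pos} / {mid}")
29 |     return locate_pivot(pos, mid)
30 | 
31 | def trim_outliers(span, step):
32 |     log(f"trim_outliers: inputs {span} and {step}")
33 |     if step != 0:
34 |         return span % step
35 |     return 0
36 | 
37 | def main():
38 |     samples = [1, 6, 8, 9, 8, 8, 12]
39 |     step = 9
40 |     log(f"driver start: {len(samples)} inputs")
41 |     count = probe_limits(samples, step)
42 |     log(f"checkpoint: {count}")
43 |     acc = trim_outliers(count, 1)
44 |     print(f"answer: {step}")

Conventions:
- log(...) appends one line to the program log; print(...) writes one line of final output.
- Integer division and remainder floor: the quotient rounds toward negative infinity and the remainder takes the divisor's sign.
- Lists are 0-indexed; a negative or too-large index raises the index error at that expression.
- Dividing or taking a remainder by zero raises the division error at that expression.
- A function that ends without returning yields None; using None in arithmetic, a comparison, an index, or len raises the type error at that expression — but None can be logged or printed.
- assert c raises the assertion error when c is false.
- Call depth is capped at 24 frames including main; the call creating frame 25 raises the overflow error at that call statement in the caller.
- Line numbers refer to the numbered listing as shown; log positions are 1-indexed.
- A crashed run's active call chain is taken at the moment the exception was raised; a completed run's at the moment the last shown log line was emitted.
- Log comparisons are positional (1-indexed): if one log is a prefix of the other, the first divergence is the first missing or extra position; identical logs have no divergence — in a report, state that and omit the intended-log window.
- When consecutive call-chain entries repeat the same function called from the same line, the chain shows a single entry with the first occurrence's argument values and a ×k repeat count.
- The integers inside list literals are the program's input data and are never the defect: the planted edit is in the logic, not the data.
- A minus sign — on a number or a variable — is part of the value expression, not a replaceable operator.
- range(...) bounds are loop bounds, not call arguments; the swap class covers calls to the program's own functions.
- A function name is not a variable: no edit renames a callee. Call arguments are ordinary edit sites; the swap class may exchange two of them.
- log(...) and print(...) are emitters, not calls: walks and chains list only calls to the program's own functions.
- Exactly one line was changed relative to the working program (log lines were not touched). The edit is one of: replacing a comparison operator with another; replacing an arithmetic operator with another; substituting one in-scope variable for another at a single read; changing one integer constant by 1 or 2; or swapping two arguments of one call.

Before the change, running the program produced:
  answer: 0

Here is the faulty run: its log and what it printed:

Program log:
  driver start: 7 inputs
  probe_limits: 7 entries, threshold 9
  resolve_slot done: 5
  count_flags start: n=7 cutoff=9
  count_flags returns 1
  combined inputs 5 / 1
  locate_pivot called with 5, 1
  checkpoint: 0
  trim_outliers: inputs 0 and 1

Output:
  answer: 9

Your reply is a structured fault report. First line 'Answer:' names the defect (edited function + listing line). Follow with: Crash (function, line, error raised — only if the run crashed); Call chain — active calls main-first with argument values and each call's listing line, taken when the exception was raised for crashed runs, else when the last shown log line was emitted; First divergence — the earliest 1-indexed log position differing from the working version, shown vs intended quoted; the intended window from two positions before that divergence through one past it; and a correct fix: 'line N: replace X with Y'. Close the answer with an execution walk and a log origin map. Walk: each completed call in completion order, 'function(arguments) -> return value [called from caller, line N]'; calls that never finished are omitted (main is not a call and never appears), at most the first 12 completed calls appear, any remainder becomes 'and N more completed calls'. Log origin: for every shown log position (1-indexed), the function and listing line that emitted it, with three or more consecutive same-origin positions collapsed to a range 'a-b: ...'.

Answer: the defect is in main at line 44.
Core observation: The two runs log identically and part ways only at the printed values.
Call chain: main -> trim_outliers(0, 1) (called at line 43).
First divergence: none (the log streams are identical).
Execution walk:
  resolve_slot([1, 6, 8, 9, 8, 8, 12]) -> 5  [called from probe_limits, line 26]
  count_flags([1, 6, 8, 9, 8, 8, 12], 9) -> 1  [called from probe_limits, line 27]
  locate_pivot(5, 1) -> 0  [called from probe_limits, line 29]
  probe_limits([1, 6, 8, 9, 8, 8, 12], 9) -> 0  [called from main, line 41]
  trim_outliers(0, 1) -> 0  [called from main, line 43]
Log origin:
  1: logged in main at line 40
  2: logged in probe_limits at line 25
  3: logged in resolve_slot at line 6
  4: logged in count_flags at line 10
  5: logged in count_flags at line 15
  6: logged in probe_limits at line 28
  7: logged in locate_pivot at line 19
  8: logged in main at line 42
  9: logged in trim_outliers at line 32
A correct fix: line 44: replace `step` with `acc`.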